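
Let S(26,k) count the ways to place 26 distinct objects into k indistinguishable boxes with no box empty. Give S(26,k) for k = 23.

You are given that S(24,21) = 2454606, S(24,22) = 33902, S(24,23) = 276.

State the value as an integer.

r25: T_25,22=22×33902+2454606=3200450; T_25,23=23×276+33902=40250
r26: T_26,23=23×40250+3200450=4126200
Read S(26,23) = 4126200.

4126200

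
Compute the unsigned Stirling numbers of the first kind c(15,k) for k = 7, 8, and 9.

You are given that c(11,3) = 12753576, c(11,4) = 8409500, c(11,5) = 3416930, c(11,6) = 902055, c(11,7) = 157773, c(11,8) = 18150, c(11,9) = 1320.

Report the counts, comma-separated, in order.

14409322928, 2681453775, 368411615

[12] T[12,4]:11*8409500+12753576=105258076 · T[12,5]:11*3416930+8409500=45995730 · T[12,6]:11*902055+3416930=13339535 · T[12,7]:11*157773+902055=2637558 · T[12,8]:11*18150+157773=357423 · T[12,9]:11*1320+18150=32670
[13] T[13,5]:12*45995730+105258076=657206836 · T[13,6]:12*13339535+45995730=206070150 · T[13,7]:12*2637558+13339535=44990231 · T[13,8]:12*357423+2637558=6926634 · T[13,9]:12*32670+357423=749463
[14] T[14,6]:13*206070150+657206836=3336118786 · T[14,7]:13*44990231+206070150=790943153 · T[14,8]:13*6926634+44990231=135036473 · T[14,9]:13*749463+6926634=16669653
[15] T[15,7]:14*790943153+3336118786=14409322928 · T[15,8]:14*135036473+790943153=2681453775 · T[15,9]:14*16669653+135036473=368411615
Read c(15,7) = 14409322928, c(15,8) = 2681453775, c(15,9) = 368411615.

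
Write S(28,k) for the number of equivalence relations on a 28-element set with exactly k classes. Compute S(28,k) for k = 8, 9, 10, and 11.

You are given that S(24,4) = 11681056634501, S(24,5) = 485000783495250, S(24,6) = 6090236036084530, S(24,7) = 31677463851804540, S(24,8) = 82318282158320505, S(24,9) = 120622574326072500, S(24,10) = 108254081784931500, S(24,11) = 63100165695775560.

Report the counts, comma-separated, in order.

392678226281361931131, 1006698291338432496375, 1538533978374777852325, 1501910658871554621690

[25] T[25,5]:5*485000783495250+11681056634501=2436684974110751 · T[25,6]:6*6090236036084530+485000783495250=37026417000002430 · T[25,7]:7*31677463851804540+6090236036084530=227832482998716310 · T[25,8]:8*82318282158320505+31677463851804540=690223721118368580 · T[25,9]:9*120622574326072500+82318282158320505=1167921451092973005 · T[25,10]:10*108254081784931500+120622574326072500=1203163392175387500 · T[25,11]:11*63100165695775560+108254081784931500=802355904438462660
[26] T[26,6]:6*37026417000002430+2436684974110751=224595186974125331 · T[26,7]:7*227832482998716310+37026417000002430=1631853797991016600 · T[26,8]:8*690223721118368580+227832482998716310=5749622251945664950 · T[26,9]:9*1167921451092973005+690223721118368580=11201516780955125625 · T[26,10]:10*1203163392175387500+1167921451092973005=13199555372846848005 · T[26,11]:11*802355904438462660+1203163392175387500=10029078340998476760
[27] T[27,7]:7*1631853797991016600+224595186974125331=11647571772911241531 · T[27,8]:8*5749622251945664950+1631853797991016600=47628831813556336200 · T[27,9]:9*11201516780955125625+5749622251945664950=106563273280541795575 · T[27,10]:10*13199555372846848005+11201516780955125625=143197070509423605675 · T[27,11]:11*10029078340998476760+13199555372846848005=123519417123830092365
[28] T[28,8]:8*47628831813556336200+11647571772911241531=392678226281361931131 · T[28,9]:9*106563273280541795575+47628831813556336200=1006698291338432496375 · T[28,10]:10*143197070509423605675+106563273280541795575=1538533978374777852325 · T[28,11]:11*123519417123830092365+143197070509423605675=1501910658871554621690
Read S(28,8) = 392678226281361931131, S(28,9) = 1006698291338432496375, S(28,10) = 1538533978374777852325, S(28,11) = 1501910658871554621690.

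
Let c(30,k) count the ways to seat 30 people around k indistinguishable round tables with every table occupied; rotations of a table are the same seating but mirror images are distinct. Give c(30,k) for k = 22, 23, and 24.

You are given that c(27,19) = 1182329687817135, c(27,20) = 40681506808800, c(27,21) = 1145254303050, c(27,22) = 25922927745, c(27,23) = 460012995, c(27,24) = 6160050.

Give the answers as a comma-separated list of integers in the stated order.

7860403394108265, 207912996295875, 4539323721075

@28  (28,20):40681506808800·27+1182329687817135→2280730371654735, (28,21):1145254303050·27+40681506808800→71603372991150, (28,22):25922927745·27+1145254303050→1845173352165, (28,23):460012995·27+25922927745→38343278610, (28,24):6160050·27+460012995→626334345
@29  (29,21):71603372991150·28+2280730371654735→4285624815406935, (29,22):1845173352165·28+71603372991150→123268226851770, (29,23):38343278610·28+1845173352165→2918785153245, (29,24):626334345·28+38343278610→55880640270
@30  (30,22):123268226851770·29+4285624815406935→7860403394108265, (30,23):2918785153245·29+123268226851770→207912996295875, (30,24):55880640270·29+2918785153245→4539323721075
Read c(30,22) = 7860403394108265, c(30,23) = 207912996295875, c(30,24) = 4539323721075.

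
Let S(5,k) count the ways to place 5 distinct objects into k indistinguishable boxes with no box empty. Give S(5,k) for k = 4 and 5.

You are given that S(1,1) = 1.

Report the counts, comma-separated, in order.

10, 1

r2: T_2,1=1×1+0=1; T_2,2=2×0+1=1
r3: T_3,2=2×1+1=3; T_3,3=3×0+1=1
r4: T_4,3=3×1+3=6; T_4,4=4×0+1=1
r5: T_5,4=4×1+6=10; T_5,5=5×0+1=1
Read S(5,4) = 10, S(5,5) = 1.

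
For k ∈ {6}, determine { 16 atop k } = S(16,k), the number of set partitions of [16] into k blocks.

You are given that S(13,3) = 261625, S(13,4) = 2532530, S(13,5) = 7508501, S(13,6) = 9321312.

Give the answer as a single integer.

[14] T[14,4]:4*2532530+261625=10391745 · T[14,5]:5*7508501+2532530=40075035 · T[14,6]:6*9321312+7508501=63436373
[15] T[15,5]:5*40075035+10391745=210766920 · T[15,6]:6*63436373+40075035=420693273
[16] T[16,6]:6*420693273+210766920=2734926558
Read S(16,6) = 2734926558.

2734926558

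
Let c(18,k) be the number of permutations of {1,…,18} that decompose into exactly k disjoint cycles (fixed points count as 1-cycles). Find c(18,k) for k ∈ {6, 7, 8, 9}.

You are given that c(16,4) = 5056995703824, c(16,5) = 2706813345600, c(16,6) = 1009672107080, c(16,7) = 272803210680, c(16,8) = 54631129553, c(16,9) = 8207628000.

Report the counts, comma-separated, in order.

row 17: T[17][5]=16·2706813345600+5056995703824=48366009233424  T[17][6]=16·1009672107080+2706813345600=18861567058880  T[17][7]=16·272803210680+1009672107080=5374523477960  T[17][8]=16·54631129553+272803210680=1146901283528  T[17][9]=16·8207628000+54631129553=185953177553
row 18: T[18][6]=17·18861567058880+48366009233424=369012649234384  T[18][7]=17·5374523477960+18861567058880=110228466184200  T[18][8]=17·1146901283528+5374523477960=24871845297936  T[18][9]=17·185953177553+1146901283528=4308105301929
Read c(18,6) = 369012649234384, c(18,7) = 110228466184200, c(18,8) = 24871845297936, c(18,9) = 4308105301929.

369012649234384, 110228466184200, 24871845297936, 4308105301929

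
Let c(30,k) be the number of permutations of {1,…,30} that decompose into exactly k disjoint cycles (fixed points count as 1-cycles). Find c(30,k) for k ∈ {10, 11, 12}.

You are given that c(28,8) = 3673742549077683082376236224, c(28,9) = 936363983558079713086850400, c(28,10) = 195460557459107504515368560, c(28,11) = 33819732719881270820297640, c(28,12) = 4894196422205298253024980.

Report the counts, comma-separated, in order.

215760462268683520394805979744, 39539238727270799376544542000, 6097272817323042122728617800

row 29: T[29][9]=28·936363983558079713086850400+3673742549077683082376236224=29891934088703915048808047424  T[29][10]=28·195460557459107504515368560+936363983558079713086850400=6409259592413089839517170080  T[29][11]=28·33819732719881270820297640+195460557459107504515368560=1142413073615783087483702480  T[29][12]=28·4894196422205298253024980+33819732719881270820297640=170857232541629621904997080
row 30: T[30][10]=29·6409259592413089839517170080+29891934088703915048808047424=215760462268683520394805979744  T[30][11]=29·1142413073615783087483702480+6409259592413089839517170080=39539238727270799376544542000  T[30][12]=29·170857232541629621904997080+1142413073615783087483702480=6097272817323042122728617800
Read c(30,10) = 215760462268683520394805979744, c(30,11) = 39539238727270799376544542000, c(30,12) = 6097272817323042122728617800.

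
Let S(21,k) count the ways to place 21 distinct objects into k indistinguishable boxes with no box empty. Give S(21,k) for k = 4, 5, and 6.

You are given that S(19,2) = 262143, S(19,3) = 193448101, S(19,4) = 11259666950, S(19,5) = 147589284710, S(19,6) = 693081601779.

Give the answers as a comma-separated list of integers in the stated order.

181509070050, 3791262568401, 26585679462804

r20: T_20,3=3×193448101+262143=580606446; T_20,4=4×11259666950+193448101=45232115901; T_20,5=5×147589284710+11259666950=749206090500; T_20,6=6×693081601779+147589284710=4306078895384
r21: T_21,4=4×45232115901+580606446=181509070050; T_21,5=5×749206090500+45232115901=3791262568401; T_21,6=6×4306078895384+749206090500=26585679462804
Read S(21,4) = 181509070050, S(21,5) = 3791262568401, S(21,6) = 26585679462804.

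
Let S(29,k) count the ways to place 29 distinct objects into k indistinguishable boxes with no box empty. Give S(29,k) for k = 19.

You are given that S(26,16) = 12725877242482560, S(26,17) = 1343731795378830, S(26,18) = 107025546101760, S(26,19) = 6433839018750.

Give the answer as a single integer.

[27] T[27,17]:17*1343731795378830+12725877242482560=35569317763922670 · T[27,18]:18*107025546101760+1343731795378830=3270191625210510 · T[27,19]:19*6433839018750+107025546101760=229268487458010
[28] T[28,18]:18*3270191625210510+35569317763922670=94432767017711850 · T[28,19]:19*229268487458010+3270191625210510=7626292886912700
[29] T[29,19]:19*7626292886912700+94432767017711850=239332331869053150
Read S(29,19) = 239332331869053150.

239332331869053150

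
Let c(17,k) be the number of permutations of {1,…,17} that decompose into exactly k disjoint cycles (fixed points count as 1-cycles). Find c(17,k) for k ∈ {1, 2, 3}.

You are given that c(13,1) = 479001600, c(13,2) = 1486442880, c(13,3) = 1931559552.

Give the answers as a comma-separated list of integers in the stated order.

r14: T_14,1=13×479001600+0=6227020800; T_14,2=13×1486442880+479001600=19802759040; T_14,3=13×1931559552+1486442880=26596717056
r15: T_15,1=14×6227020800+0=87178291200; T_15,2=14×19802759040+6227020800=283465647360; T_15,3=14×26596717056+19802759040=392156797824
r16: T_16,1=15×87178291200+0=1307674368000; T_16,2=15×283465647360+87178291200=4339163001600; T_16,3=15×392156797824+283465647360=6165817614720
r17: T_17,1=16×1307674368000+0=20922789888000; T_17,2=16×4339163001600+1307674368000=70734282393600; T_17,3=16×6165817614720+4339163001600=102992244837120
Read c(17,1) = 20922789888000, c(17,2) = 70734282393600, c(17,3) = 102992244837120.

20922789888000, 70734282393600, 102992244837120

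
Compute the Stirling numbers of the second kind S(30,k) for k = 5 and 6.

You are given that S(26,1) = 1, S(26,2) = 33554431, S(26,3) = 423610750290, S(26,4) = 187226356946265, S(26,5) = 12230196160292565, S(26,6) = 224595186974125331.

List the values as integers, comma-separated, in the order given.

r27: T_27,2=2×33554431+1=67108863; T_27,3=3×423610750290+33554431=1270865805301; T_27,4=4×187226356946265+423610750290=749329038535350; T_27,5=5×12230196160292565+187226356946265=61338207158409090; T_27,6=6×224595186974125331+12230196160292565=1359801318005044551
r28: T_28,3=3×1270865805301+67108863=3812664524766; T_28,4=4×749329038535350+1270865805301=2998587019946701; T_28,5=5×61338207158409090+749329038535350=307440364830580800; T_28,6=6×1359801318005044551+61338207158409090=8220146115188676396
r29: T_29,4=4×2998587019946701+3812664524766=11998160744311570; T_29,5=5×307440364830580800+2998587019946701=1540200411172850701; T_29,6=6×8220146115188676396+307440364830580800=49628317055962639176
r30: T_30,5=5×1540200411172850701+11998160744311570=7713000216608565075; T_30,6=6×49628317055962639176+1540200411172850701=299310102746948685757
Read S(30,5) = 7713000216608565075, S(30,6) = 299310102746948685757.

7713000216608565075, 299310102746948685757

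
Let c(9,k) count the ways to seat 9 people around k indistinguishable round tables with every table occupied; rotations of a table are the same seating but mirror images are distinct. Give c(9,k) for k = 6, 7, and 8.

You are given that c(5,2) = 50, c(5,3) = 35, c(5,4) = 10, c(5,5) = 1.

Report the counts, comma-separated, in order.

row 6: T[6][3]=5·35+50=225  T[6][4]=5·10+35=85  T[6][5]=5·1+10=15  T[6][6]=5·0+1=1
row 7: T[7][4]=6·85+225=735  T[7][5]=6·15+85=175  T[7][6]=6·1+15=21  T[7][7]=6·0+1=1
row 8: T[8][5]=7·175+735=1960  T[8][6]=7·21+175=322  T[8][7]=7·1+21=28  T[8][8]=7·0+1=1
row 9: T[9][6]=8·322+1960=4536  T[9][7]=8·28+322=546  T[9][8]=8·1+28=36
Read c(9,6) = 4536, c(9,7) = 546, c(9,8) = 36.

4536, 546, 36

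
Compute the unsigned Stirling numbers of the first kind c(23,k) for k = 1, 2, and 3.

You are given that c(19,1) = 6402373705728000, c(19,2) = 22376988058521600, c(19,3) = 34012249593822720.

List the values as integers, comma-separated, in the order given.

1124000727777607680000, 4148476779335454720000, 6756146673770930688000

r20: T_20,1=19×6402373705728000+0=121645100408832000; T_20,2=19×22376988058521600+6402373705728000=431565146817638400; T_20,3=19×34012249593822720+22376988058521600=668609730341153280
r21: T_21,1=20×121645100408832000+0=2432902008176640000; T_21,2=20×431565146817638400+121645100408832000=8752948036761600000; T_21,3=20×668609730341153280+431565146817638400=13803759753640704000
r22: T_22,1=21×2432902008176640000+0=51090942171709440000; T_22,2=21×8752948036761600000+2432902008176640000=186244810780170240000; T_22,3=21×13803759753640704000+8752948036761600000=298631902863216384000
r23: T_23,1=22×51090942171709440000+0=1124000727777607680000; T_23,2=22×186244810780170240000+51090942171709440000=4148476779335454720000; T_23,3=22×298631902863216384000+186244810780170240000=6756146673770930688000
Read c(23,1) = 1124000727777607680000, c(23,2) = 4148476779335454720000, c(23,3) = 6756146673770930688000.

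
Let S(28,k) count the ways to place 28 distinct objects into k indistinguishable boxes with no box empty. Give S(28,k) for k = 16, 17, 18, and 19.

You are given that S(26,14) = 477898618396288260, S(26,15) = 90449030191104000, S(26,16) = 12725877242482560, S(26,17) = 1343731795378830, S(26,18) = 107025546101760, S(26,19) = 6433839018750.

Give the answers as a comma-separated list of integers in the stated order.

6539643128396047620, 898741468057510350, 94432767017711850, 7626292886912700

[27] T[27,15]:15*90449030191104000+477898618396288260=1834634071262848260 · T[27,16]:16*12725877242482560+90449030191104000=294063066070824960 · T[27,17]:17*1343731795378830+12725877242482560=35569317763922670 · T[27,18]:18*107025546101760+1343731795378830=3270191625210510 · T[27,19]:19*6433839018750+107025546101760=229268487458010
[28] T[28,16]:16*294063066070824960+1834634071262848260=6539643128396047620 · T[28,17]:17*35569317763922670+294063066070824960=898741468057510350 · T[28,18]:18*3270191625210510+35569317763922670=94432767017711850 · T[28,19]:19*229268487458010+3270191625210510=7626292886912700
Read S(28,16) = 6539643128396047620, S(28,17) = 898741468057510350, S(28,18) = 94432767017711850, S(28,19) = 7626292886912700.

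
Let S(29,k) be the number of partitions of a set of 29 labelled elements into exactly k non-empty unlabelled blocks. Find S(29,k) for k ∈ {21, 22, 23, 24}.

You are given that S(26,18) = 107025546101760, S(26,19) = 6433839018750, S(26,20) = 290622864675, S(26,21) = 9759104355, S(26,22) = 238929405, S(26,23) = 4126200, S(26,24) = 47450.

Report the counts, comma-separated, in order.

949910385013590, 40823077538100, 1347860993700, 33738295500

i=27: T(27,19)=107025546101760+19·6433839018750=229268487458010 | T(27,20)=6433839018750+20·290622864675=12246296312250 | T(27,21)=290622864675+21·9759104355=495564056130 | T(27,22)=9759104355+22·238929405=15015551265 | T(27,23)=238929405+23·4126200=333832005 | T(27,24)=4126200+24·47450=5265000
i=28: T(28,20)=229268487458010+20·12246296312250=474194413703010 | T(28,21)=12246296312250+21·495564056130=22653141490980 | T(28,22)=495564056130+22·15015551265=825906183960 | T(28,23)=15015551265+23·333832005=22693687380 | T(28,24)=333832005+24·5265000=460192005
i=29: T(29,21)=474194413703010+21·22653141490980=949910385013590 | T(29,22)=22653141490980+22·825906183960=40823077538100 | T(29,23)=825906183960+23·22693687380=1347860993700 | T(29,24)=22693687380+24·460192005=33738295500
Read S(29,21) = 949910385013590, S(29,22) = 40823077538100, S(29,23) = 1347860993700, S(29,24) = 33738295500.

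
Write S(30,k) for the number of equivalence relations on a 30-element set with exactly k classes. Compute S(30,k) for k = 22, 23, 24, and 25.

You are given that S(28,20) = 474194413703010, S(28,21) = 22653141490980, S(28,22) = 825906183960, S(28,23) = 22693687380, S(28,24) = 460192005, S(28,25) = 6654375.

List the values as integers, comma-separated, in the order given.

1848018090851790, 71823880393200, 2157580085700, 49402080000

@29  (29,21):22653141490980·21+474194413703010→949910385013590, (29,22):825906183960·22+22653141490980→40823077538100, (29,23):22693687380·23+825906183960→1347860993700, (29,24):460192005·24+22693687380→33738295500, (29,25):6654375·25+460192005→626551380
@30  (30,22):40823077538100·22+949910385013590→1848018090851790, (30,23):1347860993700·23+40823077538100→71823880393200, (30,24):33738295500·24+1347860993700→2157580085700, (30,25):626551380·25+33738295500→49402080000
Read S(30,22) = 1848018090851790, S(30,23) = 71823880393200, S(30,24) = 2157580085700, S(30,25) = 49402080000.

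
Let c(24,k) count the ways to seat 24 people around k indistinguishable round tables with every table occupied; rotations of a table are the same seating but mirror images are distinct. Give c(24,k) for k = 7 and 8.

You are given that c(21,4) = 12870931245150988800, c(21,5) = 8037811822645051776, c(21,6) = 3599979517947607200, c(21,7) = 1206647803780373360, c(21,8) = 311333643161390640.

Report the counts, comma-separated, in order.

row 22: T[22][5]=21·8037811822645051776+12870931245150988800=181664979520697076096  T[22][6]=21·3599979517947607200+8037811822645051776=83637381699544802976  T[22][7]=21·1206647803780373360+3599979517947607200=28939583397335447760  T[22][8]=21·311333643161390640+1206647803780373360=7744654310169576800
row 23: T[23][6]=22·83637381699544802976+181664979520697076096=2021687376910682741568  T[23][7]=22·28939583397335447760+83637381699544802976=720308216440924653696  T[23][8]=22·7744654310169576800+28939583397335447760=199321978221066137360
row 24: T[24][7]=23·720308216440924653696+2021687376910682741568=18588776355051949776576  T[24][8]=23·199321978221066137360+720308216440924653696=5304713715525445812976
Read c(24,7) = 18588776355051949776576, c(24,8) = 5304713715525445812976.

18588776355051949776576, 5304713715525445812976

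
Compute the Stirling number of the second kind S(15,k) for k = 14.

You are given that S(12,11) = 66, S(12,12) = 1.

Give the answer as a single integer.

105

row 13: T[13][12]=12·1+66=78  T[13][13]=13·0+1=1
row 14: T[14][13]=13·1+78=91  T[14][14]=14·0+1=1
row 15: T[15][14]=14·1+91=105
Read S(15,14) = 105.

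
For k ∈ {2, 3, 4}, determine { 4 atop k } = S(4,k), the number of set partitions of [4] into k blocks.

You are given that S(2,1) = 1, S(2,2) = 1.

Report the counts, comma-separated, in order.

r3: T_3,1=1×1+0=1; T_3,2=2×1+1=3; T_3,3=3×0+1=1
r4: T_4,2=2×3+1=7; T_4,3=3×1+3=6; T_4,4=4×0+1=1
Read S(4,2) = 7, S(4,3) = 6, S(4,4) = 1.

7, 6, 1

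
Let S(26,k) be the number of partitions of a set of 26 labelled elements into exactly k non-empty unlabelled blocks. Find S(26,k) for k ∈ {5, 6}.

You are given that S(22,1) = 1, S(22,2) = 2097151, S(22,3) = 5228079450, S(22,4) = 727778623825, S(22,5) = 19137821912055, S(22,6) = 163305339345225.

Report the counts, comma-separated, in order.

12230196160292565, 224595186974125331

row 23: T[23][2]=2·2097151+1=4194303  T[23][3]=3·5228079450+2097151=15686335501  T[23][4]=4·727778623825+5228079450=2916342574750  T[23][5]=5·19137821912055+727778623825=96416888184100  T[23][6]=6·163305339345225+19137821912055=998969857983405
row 24: T[24][3]=3·15686335501+4194303=47063200806  T[24][4]=4·2916342574750+15686335501=11681056634501  T[24][5]=5·96416888184100+2916342574750=485000783495250  T[24][6]=6·998969857983405+96416888184100=6090236036084530
row 25: T[25][4]=4·11681056634501+47063200806=46771289738810  T[25][5]=5·485000783495250+11681056634501=2436684974110751  T[25][6]=6·6090236036084530+485000783495250=37026417000002430
row 26: T[26][5]=5·2436684974110751+46771289738810=12230196160292565  T[26][6]=6·37026417000002430+2436684974110751=224595186974125331
Read S(26,5) = 12230196160292565, S(26,6) = 224595186974125331.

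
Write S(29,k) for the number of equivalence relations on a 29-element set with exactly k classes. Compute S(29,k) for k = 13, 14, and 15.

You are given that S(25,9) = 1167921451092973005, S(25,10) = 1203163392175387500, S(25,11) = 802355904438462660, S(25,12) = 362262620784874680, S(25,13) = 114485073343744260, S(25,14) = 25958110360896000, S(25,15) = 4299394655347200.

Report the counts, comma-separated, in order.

6855064482242755179765, 2534474684137526739000, 689692892575539953400

r26: T_26,10=10×1203163392175387500+1167921451092973005=13199555372846848005; T_26,11=11×802355904438462660+1203163392175387500=10029078340998476760; T_26,12=12×362262620784874680+802355904438462660=5149507353856958820; T_26,13=13×114485073343744260+362262620784874680=1850568574253550060; T_26,14=14×25958110360896000+114485073343744260=477898618396288260; T_26,15=15×4299394655347200+25958110360896000=90449030191104000
r27: T_27,11=11×10029078340998476760+13199555372846848005=123519417123830092365; T_27,12=12×5149507353856958820+10029078340998476760=71823166587281982600; T_27,13=13×1850568574253550060+5149507353856958820=29206898819153109600; T_27,14=14×477898618396288260+1850568574253550060=8541149231801585700; T_27,15=15×90449030191104000+477898618396288260=1834634071262848260
r28: T_28,12=12×71823166587281982600+123519417123830092365=985397416171213883565; T_28,13=13×29206898819153109600+71823166587281982600=451512851236272407400; T_28,14=14×8541149231801585700+29206898819153109600=148782988064375309400; T_28,15=15×1834634071262848260+8541149231801585700=36060660300744309600
r29: T_29,13=13×451512851236272407400+985397416171213883565=6855064482242755179765; T_29,14=14×148782988064375309400+451512851236272407400=2534474684137526739000; T_29,15=15×36060660300744309600+148782988064375309400=689692892575539953400
Read S(29,13) = 6855064482242755179765, S(29,14) = 2534474684137526739000, S(29,15) = 689692892575539953400.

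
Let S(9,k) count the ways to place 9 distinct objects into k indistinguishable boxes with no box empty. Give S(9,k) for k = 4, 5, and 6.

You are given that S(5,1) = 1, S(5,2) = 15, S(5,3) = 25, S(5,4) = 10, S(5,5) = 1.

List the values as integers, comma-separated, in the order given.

row 6: T[6][1]=1·1+0=1  T[6][2]=2·15+1=31  T[6][3]=3·25+15=90  T[6][4]=4·10+25=65  T[6][5]=5·1+10=15  T[6][6]=6·0+1=1
row 7: T[7][2]=2·31+1=63  T[7][3]=3·90+31=301  T[7][4]=4·65+90=350  T[7][5]=5·15+65=140  T[7][6]=6·1+15=21
row 8: T[8][3]=3·301+63=966  T[8][4]=4·350+301=1701  T[8][5]=5·140+350=1050  T[8][6]=6·21+140=266
row 9: T[9][4]=4·1701+966=7770  T[9][5]=5·1050+1701=6951  T[9][6]=6·266+1050=2646
Read S(9,4) = 7770, S(9,5) = 6951, S(9,6) = 2646.

7770, 6951, 2646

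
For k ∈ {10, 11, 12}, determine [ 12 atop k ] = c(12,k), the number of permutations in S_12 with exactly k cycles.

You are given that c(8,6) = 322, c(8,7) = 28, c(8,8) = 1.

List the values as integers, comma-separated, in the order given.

1925, 66, 1

row 9: T[9][7]=8·28+322=546  T[9][8]=8·1+28=36  T[9][9]=8·0+1=1
row 10: T[10][8]=9·36+546=870  T[10][9]=9·1+36=45  T[10][10]=9·0+1=1
row 11: T[11][9]=10·45+870=1320  T[11][10]=10·1+45=55  T[11][11]=10·0+1=1
row 12: T[12][10]=11·55+1320=1925  T[12][11]=11·1+55=66  T[12][12]=11·0+1=1
Read c(12,10) = 1925, c(12,11) = 66, c(12,12) = 1.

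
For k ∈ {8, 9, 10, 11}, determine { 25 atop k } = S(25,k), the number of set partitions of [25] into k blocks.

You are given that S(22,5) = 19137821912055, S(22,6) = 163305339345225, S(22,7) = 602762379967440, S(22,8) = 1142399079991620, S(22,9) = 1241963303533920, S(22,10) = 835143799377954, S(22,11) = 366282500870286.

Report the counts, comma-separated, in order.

690223721118368580, 1167921451092973005, 1203163392175387500, 802355904438462660

[23] T[23,6]:6*163305339345225+19137821912055=998969857983405 · T[23,7]:7*602762379967440+163305339345225=4382641999117305 · T[23,8]:8*1142399079991620+602762379967440=9741955019900400 · T[23,9]:9*1241963303533920+1142399079991620=12320068811796900 · T[23,10]:10*835143799377954+1241963303533920=9593401297313460 · T[23,11]:11*366282500870286+835143799377954=4864251308951100
[24] T[24,7]:7*4382641999117305+998969857983405=31677463851804540 · T[24,8]:8*9741955019900400+4382641999117305=82318282158320505 · T[24,9]:9*12320068811796900+9741955019900400=120622574326072500 · T[24,10]:10*9593401297313460+12320068811796900=108254081784931500 · T[24,11]:11*4864251308951100+9593401297313460=63100165695775560
[25] T[25,8]:8*82318282158320505+31677463851804540=690223721118368580 · T[25,9]:9*120622574326072500+82318282158320505=1167921451092973005 · T[25,10]:10*108254081784931500+120622574326072500=1203163392175387500 · T[25,11]:11*63100165695775560+108254081784931500=802355904438462660
Read S(25,8) = 690223721118368580, S(25,9) = 1167921451092973005, S(25,10) = 1203163392175387500, S(25,11) = 802355904438462660.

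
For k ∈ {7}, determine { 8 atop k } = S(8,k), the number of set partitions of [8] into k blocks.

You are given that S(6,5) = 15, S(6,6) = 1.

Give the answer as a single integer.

i=7: T(7,6)=15+6·1=21 | T(7,7)=1+7·0=1
i=8: T(8,7)=21+7·1=28
Read S(8,7) = 28.

28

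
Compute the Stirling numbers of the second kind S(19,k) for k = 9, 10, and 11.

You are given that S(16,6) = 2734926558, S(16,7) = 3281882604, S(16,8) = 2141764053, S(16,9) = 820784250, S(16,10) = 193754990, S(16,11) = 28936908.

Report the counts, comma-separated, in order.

@17  (17,7):3281882604·7+2734926558→25708104786, (17,8):2141764053·8+3281882604→20415995028, (17,9):820784250·9+2141764053→9528822303, (17,10):193754990·10+820784250→2758334150, (17,11):28936908·11+193754990→512060978
@18  (18,8):20415995028·8+25708104786→189036065010, (18,9):9528822303·9+20415995028→106175395755, (18,10):2758334150·10+9528822303→37112163803, (18,11):512060978·11+2758334150→8391004908
@19  (19,9):106175395755·9+189036065010→1144614626805, (19,10):37112163803·10+106175395755→477297033785, (19,11):8391004908·11+37112163803→129413217791
Read S(19,9) = 1144614626805, S(19,10) = 477297033785, S(19,11) = 129413217791.

1144614626805, 477297033785, 129413217791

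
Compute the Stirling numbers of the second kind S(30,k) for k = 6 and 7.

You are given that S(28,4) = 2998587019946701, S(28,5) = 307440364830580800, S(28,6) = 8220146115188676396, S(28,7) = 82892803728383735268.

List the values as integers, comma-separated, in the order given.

r29: T_29,5=5×307440364830580800+2998587019946701=1540200411172850701; T_29,6=6×8220146115188676396+307440364830580800=49628317055962639176; T_29,7=7×82892803728383735268+8220146115188676396=588469772213874823272
r30: T_30,6=6×49628317055962639176+1540200411172850701=299310102746948685757; T_30,7=7×588469772213874823272+49628317055962639176=4168916722553086402080
Read S(30,6) = 299310102746948685757, S(30,7) = 4168916722553086402080.

299310102746948685757, 4168916722553086402080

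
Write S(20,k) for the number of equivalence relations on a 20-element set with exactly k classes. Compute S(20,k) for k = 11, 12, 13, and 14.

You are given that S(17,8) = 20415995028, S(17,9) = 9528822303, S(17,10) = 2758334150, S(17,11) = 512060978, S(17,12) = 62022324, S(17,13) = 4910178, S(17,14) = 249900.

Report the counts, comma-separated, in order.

i=18: T(18,9)=20415995028+9·9528822303=106175395755 | T(18,10)=9528822303+10·2758334150=37112163803 | T(18,11)=2758334150+11·512060978=8391004908 | T(18,12)=512060978+12·62022324=1256328866 | T(18,13)=62022324+13·4910178=125854638 | T(18,14)=4910178+14·249900=8408778
i=19: T(19,10)=106175395755+10·37112163803=477297033785 | T(19,11)=37112163803+11·8391004908=129413217791 | T(19,12)=8391004908+12·1256328866=23466951300 | T(19,13)=1256328866+13·125854638=2892439160 | T(19,14)=125854638+14·8408778=243577530
i=20: T(20,11)=477297033785+11·129413217791=1900842429486 | T(20,12)=129413217791+12·23466951300=411016633391 | T(20,13)=23466951300+13·2892439160=61068660380 | T(20,14)=2892439160+14·243577530=6302524580
Read S(20,11) = 1900842429486, S(20,12) = 411016633391, S(20,13) = 61068660380, S(20,14) = 6302524580.

1900842429486, 411016633391, 61068660380, 6302524580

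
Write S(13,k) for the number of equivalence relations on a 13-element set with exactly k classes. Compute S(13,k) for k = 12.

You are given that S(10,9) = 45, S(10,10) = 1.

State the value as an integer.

r11: T_11,10=10×1+45=55; T_11,11=11×0+1=1
r12: T_12,11=11×1+55=66; T_12,12=12×0+1=1
r13: T_13,12=12×1+66=78
Read S(13,12) = 78.

78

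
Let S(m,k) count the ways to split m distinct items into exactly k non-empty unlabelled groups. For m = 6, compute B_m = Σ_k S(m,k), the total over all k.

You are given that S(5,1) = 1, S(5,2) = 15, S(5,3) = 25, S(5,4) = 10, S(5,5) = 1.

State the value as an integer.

203

@6  (6,1):1·1+0→1, (6,2):15·2+1→31, (6,3):25·3+15→90, (6,4):10·4+25→65, (6,5):1·5+10→15, (6,6):0·6+1→1
B_6 = ΣS(6,k) = 1+31+90+65+15+1 = 203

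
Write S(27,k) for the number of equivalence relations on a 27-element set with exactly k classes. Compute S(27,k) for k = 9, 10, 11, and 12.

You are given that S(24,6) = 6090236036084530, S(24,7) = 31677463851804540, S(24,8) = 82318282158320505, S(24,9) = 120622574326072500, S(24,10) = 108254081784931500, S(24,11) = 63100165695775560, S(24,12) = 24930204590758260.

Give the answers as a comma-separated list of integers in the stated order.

[25] T[25,7]:7*31677463851804540+6090236036084530=227832482998716310 · T[25,8]:8*82318282158320505+31677463851804540=690223721118368580 · T[25,9]:9*120622574326072500+82318282158320505=1167921451092973005 · T[25,10]:10*108254081784931500+120622574326072500=1203163392175387500 · T[25,11]:11*63100165695775560+108254081784931500=802355904438462660 · T[25,12]:12*24930204590758260+63100165695775560=362262620784874680
[26] T[26,8]:8*690223721118368580+227832482998716310=5749622251945664950 · T[26,9]:9*1167921451092973005+690223721118368580=11201516780955125625 · T[26,10]:10*1203163392175387500+1167921451092973005=13199555372846848005 · T[26,11]:11*802355904438462660+1203163392175387500=10029078340998476760 · T[26,12]:12*362262620784874680+802355904438462660=5149507353856958820
[27] T[27,9]:9*11201516780955125625+5749622251945664950=106563273280541795575 · T[27,10]:10*13199555372846848005+11201516780955125625=143197070509423605675 · T[27,11]:11*10029078340998476760+13199555372846848005=123519417123830092365 · T[27,12]:12*5149507353856958820+10029078340998476760=71823166587281982600
Read S(27,9) = 106563273280541795575, S(27,10) = 143197070509423605675, S(27,11) = 123519417123830092365, S(27,12) = 71823166587281982600.

106563273280541795575, 143197070509423605675, 123519417123830092365, 71823166587281982600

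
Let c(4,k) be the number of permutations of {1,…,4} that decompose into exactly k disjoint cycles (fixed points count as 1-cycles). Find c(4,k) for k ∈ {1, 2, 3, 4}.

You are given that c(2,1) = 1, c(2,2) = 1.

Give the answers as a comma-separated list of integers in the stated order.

6, 11, 6, 1

i=3: T(3,1)=0+2·1=2 | T(3,2)=1+2·1=3 | T(3,3)=1+2·0=1
i=4: T(4,1)=0+3·2=6 | T(4,2)=2+3·3=11 | T(4,3)=3+3·1=6 | T(4,4)=1+3·0=1
Read c(4,1) = 6, c(4,2) = 11, c(4,3) = 6, c(4,4) = 1.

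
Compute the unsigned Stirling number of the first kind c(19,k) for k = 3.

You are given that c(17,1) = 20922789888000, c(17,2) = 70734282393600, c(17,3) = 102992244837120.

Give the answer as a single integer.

row 18: T[18][2]=17·70734282393600+20922789888000=1223405590579200  T[18][3]=17·102992244837120+70734282393600=1821602444624640
row 19: T[19][3]=18·1821602444624640+1223405590579200=34012249593822720
Read c(19,3) = 34012249593822720.

34012249593822720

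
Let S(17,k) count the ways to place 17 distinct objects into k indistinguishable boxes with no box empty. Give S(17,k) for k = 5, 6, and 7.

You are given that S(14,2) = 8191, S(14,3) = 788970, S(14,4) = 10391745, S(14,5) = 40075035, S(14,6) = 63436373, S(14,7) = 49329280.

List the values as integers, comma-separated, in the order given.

i=15: T(15,3)=8191+3·788970=2375101 | T(15,4)=788970+4·10391745=42355950 | T(15,5)=10391745+5·40075035=210766920 | T(15,6)=40075035+6·63436373=420693273 | T(15,7)=63436373+7·49329280=408741333
i=16: T(16,4)=2375101+4·42355950=171798901 | T(16,5)=42355950+5·210766920=1096190550 | T(16,6)=210766920+6·420693273=2734926558 | T(16,7)=420693273+7·408741333=3281882604
i=17: T(17,5)=171798901+5·1096190550=5652751651 | T(17,6)=1096190550+6·2734926558=17505749898 | T(17,7)=2734926558+7·3281882604=25708104786
Read S(17,5) = 5652751651, S(17,6) = 17505749898, S(17,7) = 25708104786.

5652751651, 17505749898, 25708104786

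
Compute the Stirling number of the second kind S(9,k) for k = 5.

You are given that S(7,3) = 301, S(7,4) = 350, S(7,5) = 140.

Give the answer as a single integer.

row 8: T[8][4]=4·350+301=1701  T[8][5]=5·140+350=1050
row 9: T[9][5]=5·1050+1701=6951
Read S(9,5) = 6951.

6951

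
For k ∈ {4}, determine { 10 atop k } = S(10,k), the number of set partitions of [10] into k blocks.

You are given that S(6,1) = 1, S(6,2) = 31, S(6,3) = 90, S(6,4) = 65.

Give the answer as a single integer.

row 7: T[7][1]=1·1+0=1  T[7][2]=2·31+1=63  T[7][3]=3·90+31=301  T[7][4]=4·65+90=350
row 8: T[8][2]=2·63+1=127  T[8][3]=3·301+63=966  T[8][4]=4·350+301=1701
row 9: T[9][3]=3·966+127=3025  T[9][4]=4·1701+966=7770
row 10: T[10][4]=4·7770+3025=34105
Read S(10,4) = 34105.

34105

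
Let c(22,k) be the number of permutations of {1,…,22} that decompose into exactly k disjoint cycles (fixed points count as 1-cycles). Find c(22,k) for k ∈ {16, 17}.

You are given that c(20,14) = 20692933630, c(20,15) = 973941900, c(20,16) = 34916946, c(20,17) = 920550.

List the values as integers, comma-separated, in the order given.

row 21: T[21][15]=20·973941900+20692933630=40171771630  T[21][16]=20·34916946+973941900=1672280820  T[21][17]=20·920550+34916946=53327946
row 22: T[22][16]=21·1672280820+40171771630=75289668850  T[22][17]=21·53327946+1672280820=2792167686
Read c(22,16) = 75289668850, c(22,17) = 2792167686.

75289668850, 2792167686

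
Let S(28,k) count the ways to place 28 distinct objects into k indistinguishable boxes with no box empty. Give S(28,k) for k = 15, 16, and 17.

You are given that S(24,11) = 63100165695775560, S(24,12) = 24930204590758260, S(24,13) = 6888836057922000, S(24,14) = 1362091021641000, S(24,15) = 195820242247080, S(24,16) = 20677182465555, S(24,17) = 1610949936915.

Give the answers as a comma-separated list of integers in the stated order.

36060660300744309600, 6539643128396047620, 898741468057510350

row 25: T[25][12]=12·24930204590758260+63100165695775560=362262620784874680  T[25][13]=13·6888836057922000+24930204590758260=114485073343744260  T[25][14]=14·1362091021641000+6888836057922000=25958110360896000  T[25][15]=15·195820242247080+1362091021641000=4299394655347200  T[25][16]=16·20677182465555+195820242247080=526655161695960  T[25][17]=17·1610949936915+20677182465555=48063331393110
row 26: T[26][13]=13·114485073343744260+362262620784874680=1850568574253550060  T[26][14]=14·25958110360896000+114485073343744260=477898618396288260  T[26][15]=15·4299394655347200+25958110360896000=90449030191104000  T[26][16]=16·526655161695960+4299394655347200=12725877242482560  T[26][17]=17·48063331393110+526655161695960=1343731795378830
row 27: T[27][14]=14·477898618396288260+1850568574253550060=8541149231801585700  T[27][15]=15·90449030191104000+477898618396288260=1834634071262848260  T[27][16]=16·12725877242482560+90449030191104000=294063066070824960  T[27][17]=17·1343731795378830+12725877242482560=35569317763922670
row 28: T[28][15]=15·1834634071262848260+8541149231801585700=36060660300744309600  T[28][16]=16·294063066070824960+1834634071262848260=6539643128396047620  T[28][17]=17·35569317763922670+294063066070824960=898741468057510350
Read S(28,15) = 36060660300744309600, S(28,16) = 6539643128396047620, S(28,17) = 898741468057510350.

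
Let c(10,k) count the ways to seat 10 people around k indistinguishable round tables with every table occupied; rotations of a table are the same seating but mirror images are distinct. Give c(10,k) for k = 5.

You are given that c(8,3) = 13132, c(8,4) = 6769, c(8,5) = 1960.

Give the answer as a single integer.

i=9: T(9,4)=13132+8·6769=67284 | T(9,5)=6769+8·1960=22449
i=10: T(10,5)=67284+9·22449=269325
Read c(10,5) = 269325.

269325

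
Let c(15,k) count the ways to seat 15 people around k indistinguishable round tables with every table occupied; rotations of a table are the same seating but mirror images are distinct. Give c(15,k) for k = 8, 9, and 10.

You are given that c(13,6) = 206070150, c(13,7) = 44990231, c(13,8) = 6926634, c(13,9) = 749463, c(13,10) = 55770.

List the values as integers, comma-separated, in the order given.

2681453775, 368411615, 37312275

[14] T[14,7]:13*44990231+206070150=790943153 · T[14,8]:13*6926634+44990231=135036473 · T[14,9]:13*749463+6926634=16669653 · T[14,10]:13*55770+749463=1474473
[15] T[15,8]:14*135036473+790943153=2681453775 · T[15,9]:14*16669653+135036473=368411615 · T[15,10]:14*1474473+16669653=37312275
Read c(15,8) = 2681453775, c(15,9) = 368411615, c(15,10) = 37312275.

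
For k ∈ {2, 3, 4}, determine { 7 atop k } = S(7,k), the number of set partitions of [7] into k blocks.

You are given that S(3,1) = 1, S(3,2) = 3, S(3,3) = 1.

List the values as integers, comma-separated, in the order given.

63, 301, 350

r4: T_4,1=1×1+0=1; T_4,2=2×3+1=7; T_4,3=3×1+3=6; T_4,4=4×0+1=1
r5: T_5,1=1×1+0=1; T_5,2=2×7+1=15; T_5,3=3×6+7=25; T_5,4=4×1+6=10
r6: T_6,1=1×1+0=1; T_6,2=2×15+1=31; T_6,3=3×25+15=90; T_6,4=4×10+25=65
r7: T_7,2=2×31+1=63; T_7,3=3×90+31=301; T_7,4=4×65+90=350
Read S(7,2) = 63, S(7,3) = 301, S(7,4) = 350.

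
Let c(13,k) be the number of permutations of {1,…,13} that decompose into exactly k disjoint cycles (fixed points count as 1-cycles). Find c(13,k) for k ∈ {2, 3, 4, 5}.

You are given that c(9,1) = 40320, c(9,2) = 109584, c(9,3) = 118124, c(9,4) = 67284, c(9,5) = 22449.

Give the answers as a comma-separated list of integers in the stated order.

1486442880, 1931559552, 1414014888, 657206836

i=10: T(10,1)=0+9·40320=362880 | T(10,2)=40320+9·109584=1026576 | T(10,3)=109584+9·118124=1172700 | T(10,4)=118124+9·67284=723680 | T(10,5)=67284+9·22449=269325
i=11: T(11,1)=0+10·362880=3628800 | T(11,2)=362880+10·1026576=10628640 | T(11,3)=1026576+10·1172700=12753576 | T(11,4)=1172700+10·723680=8409500 | T(11,5)=723680+10·269325=3416930
i=12: T(12,1)=0+11·3628800=39916800 | T(12,2)=3628800+11·10628640=120543840 | T(12,3)=10628640+11·12753576=150917976 | T(12,4)=12753576+11·8409500=105258076 | T(12,5)=8409500+11·3416930=45995730
i=13: T(13,2)=39916800+12·120543840=1486442880 | T(13,3)=120543840+12·150917976=1931559552 | T(13,4)=150917976+12·105258076=1414014888 | T(13,5)=105258076+12·45995730=657206836
Read c(13,2) = 1486442880, c(13,3) = 1931559552, c(13,4) = 1414014888, c(13,5) = 657206836.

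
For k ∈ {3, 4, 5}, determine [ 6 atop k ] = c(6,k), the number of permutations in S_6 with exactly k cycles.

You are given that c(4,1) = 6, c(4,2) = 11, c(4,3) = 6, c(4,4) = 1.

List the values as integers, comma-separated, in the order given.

225, 85, 15

i=5: T(5,2)=6+4·11=50 | T(5,3)=11+4·6=35 | T(5,4)=6+4·1=10 | T(5,5)=1+4·0=1
i=6: T(6,3)=50+5·35=225 | T(6,4)=35+5·10=85 | T(6,5)=10+5·1=15
Read c(6,3) = 225, c(6,4) = 85, c(6,5) = 15.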